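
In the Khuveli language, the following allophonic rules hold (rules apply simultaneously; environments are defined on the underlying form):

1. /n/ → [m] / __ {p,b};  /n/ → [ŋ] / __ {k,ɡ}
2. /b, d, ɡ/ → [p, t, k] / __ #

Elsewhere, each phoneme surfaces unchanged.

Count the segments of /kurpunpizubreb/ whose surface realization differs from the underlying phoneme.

2

Segments that undergo a rule: /n/ → [m] (rule 1); /b/ → [p] (rule 2).
All other segments surface unchanged.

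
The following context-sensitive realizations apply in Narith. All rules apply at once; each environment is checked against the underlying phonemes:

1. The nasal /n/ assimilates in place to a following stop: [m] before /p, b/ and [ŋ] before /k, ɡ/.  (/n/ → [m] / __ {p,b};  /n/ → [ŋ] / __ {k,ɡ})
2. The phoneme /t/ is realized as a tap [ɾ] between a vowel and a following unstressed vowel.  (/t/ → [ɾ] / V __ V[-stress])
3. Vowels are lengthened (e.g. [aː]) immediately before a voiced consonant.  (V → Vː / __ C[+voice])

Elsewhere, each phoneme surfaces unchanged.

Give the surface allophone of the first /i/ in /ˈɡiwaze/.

/i/ meets the environment for rule 3 (before a voiced consonant) → [iː].

[iː]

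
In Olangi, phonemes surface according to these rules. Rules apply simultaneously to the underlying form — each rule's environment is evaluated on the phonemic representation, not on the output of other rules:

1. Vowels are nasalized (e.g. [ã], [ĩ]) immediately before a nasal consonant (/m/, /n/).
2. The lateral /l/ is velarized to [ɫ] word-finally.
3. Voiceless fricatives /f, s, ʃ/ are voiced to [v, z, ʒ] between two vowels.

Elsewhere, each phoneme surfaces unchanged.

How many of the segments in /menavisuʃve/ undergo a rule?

Segments that undergo a rule: /e/ → [ẽ] (rule 1); /s/ → [z] (rule 3).
All other segments surface unchanged.

2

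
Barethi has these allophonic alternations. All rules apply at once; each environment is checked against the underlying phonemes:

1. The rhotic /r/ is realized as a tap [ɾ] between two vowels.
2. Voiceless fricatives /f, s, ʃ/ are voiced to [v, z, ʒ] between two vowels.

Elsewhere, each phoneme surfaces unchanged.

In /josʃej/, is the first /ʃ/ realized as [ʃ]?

Yes

/ʃ/ — between /s/ and /e/; rule 2 does not apply here → [ʃ].
The actual realization is [ʃ], which matches [ʃ].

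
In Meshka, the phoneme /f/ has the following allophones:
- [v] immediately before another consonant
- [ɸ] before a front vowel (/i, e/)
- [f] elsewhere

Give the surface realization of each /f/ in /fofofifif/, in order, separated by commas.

Occurrence 1 (position 1): no conditioning environment matches → elsewhere allophone [f].
Occurrence 2 (position 3): no conditioning environment matches → elsewhere allophone [f].
Occurrence 3 (position 5): before a front vowel (/i, e/) → [ɸ].
Occurrence 4 (position 7): before a front vowel (/i, e/) → [ɸ].
Occurrence 5 (position 9): no conditioning environment matches → elsewhere allophone [f].

[f], [f], [ɸ], [ɸ], [f]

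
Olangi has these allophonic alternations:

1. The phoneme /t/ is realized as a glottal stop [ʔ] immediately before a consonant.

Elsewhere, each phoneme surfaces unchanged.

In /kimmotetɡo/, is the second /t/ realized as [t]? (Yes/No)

No

/t/ (between /e/ and /ɡ/): immediately before a consonant, so rule 1 applies → [ʔ].
The actual realization is [ʔ], not [t].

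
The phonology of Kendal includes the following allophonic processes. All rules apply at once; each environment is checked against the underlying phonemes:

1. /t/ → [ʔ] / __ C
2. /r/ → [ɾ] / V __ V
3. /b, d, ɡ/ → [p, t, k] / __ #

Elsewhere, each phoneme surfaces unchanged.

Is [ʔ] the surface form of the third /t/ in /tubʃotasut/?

/t/ (word-final): rule 1 targets it, but not immediately before a consonant → unchanged [t].
The actual realization is [t], not [ʔ].

No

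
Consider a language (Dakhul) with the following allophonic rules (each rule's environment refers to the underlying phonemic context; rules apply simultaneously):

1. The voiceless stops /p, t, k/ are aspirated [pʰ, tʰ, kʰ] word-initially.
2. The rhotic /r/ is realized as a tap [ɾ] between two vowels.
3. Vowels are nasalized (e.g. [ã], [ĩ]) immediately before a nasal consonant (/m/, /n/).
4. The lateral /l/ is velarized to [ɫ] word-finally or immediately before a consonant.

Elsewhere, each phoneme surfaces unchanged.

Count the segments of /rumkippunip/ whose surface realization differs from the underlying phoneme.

Segments that undergo a rule: /u/ → [ũ] (rule 3); /u/ → [ũ] (rule 3).
All other segments surface unchanged.

2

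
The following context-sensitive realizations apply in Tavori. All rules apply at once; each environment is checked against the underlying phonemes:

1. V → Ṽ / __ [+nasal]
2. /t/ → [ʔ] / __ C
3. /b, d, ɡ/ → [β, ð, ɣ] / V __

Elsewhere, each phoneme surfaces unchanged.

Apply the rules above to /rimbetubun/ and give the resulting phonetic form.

[rĩmbetuβũn]

/r/ (word-initial): no rule targets it → [r].
/i/ (between /r/ and /m/): before a nasal consonant, so rule 1 applies → [ĩ].
/m/ (between /i/ and /b/) is unaffected → [m].
/b/ (between /m/ and /e/) is in the target of rule 3 but the environment (immediately after a vowel) is not met → [b].
/e/ (between /b/ and /t/) fails the environment for rule 1, so it stays [e].
/t/ (between /e/ and /u/) fails the environment for rule 2, so it stays [t].
/u/ (between /t/ and /b/) is in the target of rule 1 but the environment (before a nasal consonant) is not met → [u].
/b/ (between /u/ and /u/): immediately after a vowel, so rule 3 applies → [β].
/u/ meets the environment for rule 1 (before a nasal consonant) → [ũ].
/n/ stays [n].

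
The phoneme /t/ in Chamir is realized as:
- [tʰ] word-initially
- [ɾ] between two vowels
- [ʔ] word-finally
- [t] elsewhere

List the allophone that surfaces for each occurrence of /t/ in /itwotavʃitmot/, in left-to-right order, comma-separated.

Occurrence 1 (position 2): no conditioning environment matches → elsewhere allophone [t].
Occurrence 2 (position 5): between two vowels → [ɾ].
Occurrence 3 (position 10): no conditioning environment matches → elsewhere allophone [t].
Occurrence 4 (position 13): word-finally → [ʔ].

[t], [ɾ], [t], [ʔ]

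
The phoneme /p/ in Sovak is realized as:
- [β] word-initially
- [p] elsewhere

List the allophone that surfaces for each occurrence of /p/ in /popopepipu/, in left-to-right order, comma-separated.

[β], [p], [p], [p], [p]

Occurrence 1 (position 1): word-initially → [β].
Occurrence 2 (position 3): no conditioning environment matches → elsewhere allophone [p].
Occurrence 3 (position 5): no conditioning environment matches → elsewhere allophone [p].
Occurrence 4 (position 7): no conditioning environment matches → elsewhere allophone [p].
Occurrence 5 (position 9): no conditioning environment matches → elsewhere allophone [p].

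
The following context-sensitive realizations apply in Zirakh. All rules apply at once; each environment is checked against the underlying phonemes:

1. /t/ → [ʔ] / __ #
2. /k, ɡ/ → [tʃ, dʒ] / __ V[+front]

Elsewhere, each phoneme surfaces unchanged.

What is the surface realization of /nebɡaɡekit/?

[nebɡadʒetʃiʔ]

/n/ (word-initial) is unaffected → [n].
/e/ (between /n/ and /b/): no rule targets it → [e].
/b/ (between /e/ and /ɡ/) is unaffected → [b].
/ɡ/ (between /b/ and /a/) is in the target of rule 2 but the environment (before a front vowel) is not met → [ɡ].
/a/ (between /ɡ/ and /ɡ/) is unaffected → [a].
/ɡ/ (between /a/ and /e/): before a front vowel, so rule 2 applies → [dʒ].
/e/ — not in any rule's target class → [e].
/k/ (between /e/ and /i/): before a front vowel, so rule 2 applies → [tʃ].
/i/ — not in any rule's target class → [i].
Rule 1 applies to /t/ (word-final: word-finally) → [ʔ].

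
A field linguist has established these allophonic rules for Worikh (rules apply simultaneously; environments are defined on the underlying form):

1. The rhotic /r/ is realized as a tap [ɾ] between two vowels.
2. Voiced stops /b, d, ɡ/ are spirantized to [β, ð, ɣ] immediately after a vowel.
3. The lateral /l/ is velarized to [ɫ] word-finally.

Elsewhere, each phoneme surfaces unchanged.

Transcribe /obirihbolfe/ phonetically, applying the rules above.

[oβiɾihbolfe]

/o/ stays [o].
/b/ meets the environment for rule 2 (immediately after a vowel) → [β].
/i/ (between /b/ and /r/): no rule targets it → [i].
/r/ meets the environment for rule 1 (between two vowels) → [ɾ].
/i/ stays [i].
/h/ stays [h].
/b/ (between /h/ and /o/) is in the target of rule 2 but the environment (immediately after a vowel) is not met → [b].
/o/ (between /b/ and /l/): no rule targets it → [o].
/l/ (between /o/ and /f/) is in the target of rule 3 but the environment (word-finally) is not met → [l].
/f/ (between /l/ and /e/): no rule targets it → [f].
/e/ — not in any rule's target class → [e].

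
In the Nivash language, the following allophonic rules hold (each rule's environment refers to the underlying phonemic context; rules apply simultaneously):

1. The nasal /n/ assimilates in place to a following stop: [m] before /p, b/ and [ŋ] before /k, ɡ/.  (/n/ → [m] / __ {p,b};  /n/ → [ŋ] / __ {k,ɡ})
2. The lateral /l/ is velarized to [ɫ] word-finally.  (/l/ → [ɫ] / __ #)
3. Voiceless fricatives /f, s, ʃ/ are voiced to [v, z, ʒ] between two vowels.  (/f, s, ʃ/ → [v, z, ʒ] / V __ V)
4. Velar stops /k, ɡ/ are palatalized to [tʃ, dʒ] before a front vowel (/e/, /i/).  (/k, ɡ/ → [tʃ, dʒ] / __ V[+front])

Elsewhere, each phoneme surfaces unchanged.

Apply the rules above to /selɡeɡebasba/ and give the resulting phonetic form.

/s/ (word-initial) fails the environment for rule 3, so it stays [s].
/l/ (between /e/ and /ɡ/) fails the environment for rule 2, so it stays [l].
/ɡ/ — between /l/ and /e/, before a front vowel — surfaces as [dʒ] (rule 4).
Rule 4 applies to /ɡ/ (between /e/ and /e/: before a front vowel) → [dʒ].
/s/ (between /a/ and /b/): rule 3 targets it, but not between two vowels → unchanged [s].

[seldʒedʒebasba]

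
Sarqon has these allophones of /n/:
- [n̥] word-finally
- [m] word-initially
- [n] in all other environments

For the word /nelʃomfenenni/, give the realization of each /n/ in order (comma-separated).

[m], [n], [n], [n]

Occurrence 1 (position 1): word-initially → [m].
Occurrence 2 (position 9): no conditioning environment matches → elsewhere allophone [n].
Occurrence 3 (position 11): no conditioning environment matches → elsewhere allophone [n].
Occurrence 4 (position 12): no conditioning environment matches → elsewhere allophone [n].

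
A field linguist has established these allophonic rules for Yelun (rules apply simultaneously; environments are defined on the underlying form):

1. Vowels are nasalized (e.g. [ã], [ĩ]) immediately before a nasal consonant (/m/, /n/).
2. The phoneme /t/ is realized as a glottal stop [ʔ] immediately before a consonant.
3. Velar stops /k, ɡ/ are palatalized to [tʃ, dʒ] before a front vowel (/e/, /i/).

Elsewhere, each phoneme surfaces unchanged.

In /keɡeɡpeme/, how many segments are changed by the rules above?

3

Segments that undergo a rule: /k/ → [tʃ] (rule 3); /ɡ/ → [dʒ] (rule 3); /e/ → [ẽ] (rule 1).
All other segments surface unchanged.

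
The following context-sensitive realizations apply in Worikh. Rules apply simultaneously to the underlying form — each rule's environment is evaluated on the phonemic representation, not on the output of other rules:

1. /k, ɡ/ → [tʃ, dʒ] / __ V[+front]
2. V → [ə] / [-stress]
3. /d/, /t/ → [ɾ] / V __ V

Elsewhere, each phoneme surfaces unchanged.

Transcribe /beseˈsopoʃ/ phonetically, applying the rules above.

/b/ — not in any rule's target class → [b].
/e/ (between /b/ and /s/) occurs in an unstressed syllable → [ə] by rule 2.
/s/ — not in any rule's target class → [s].
/e/ — between /s/ and /s/, in an unstressed syllable — surfaces as [ə] (rule 2).
/s/ (between /e/ and /o/): no rule targets it → [s].
/o/ (between /s/ and /p/): rule 2 targets it, but not in an unstressed syllable → unchanged [o].
/p/ stays [p].
/o/ (between /p/ and /ʃ/) occurs in an unstressed syllable → [ə] by rule 2.
/ʃ/ — not in any rule's target class → [ʃ].

[bəsəˈsopəʃ]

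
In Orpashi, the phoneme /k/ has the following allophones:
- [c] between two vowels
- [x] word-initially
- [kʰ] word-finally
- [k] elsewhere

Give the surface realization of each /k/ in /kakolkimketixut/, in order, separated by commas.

[x], [c], [k], [k]

Occurrence 1 (position 1): word-initially → [x].
Occurrence 2 (position 3): between two vowels → [c].
Occurrence 3 (position 6): no conditioning environment matches → elsewhere allophone [k].
Occurrence 4 (position 9): no conditioning environment matches → elsewhere allophone [k].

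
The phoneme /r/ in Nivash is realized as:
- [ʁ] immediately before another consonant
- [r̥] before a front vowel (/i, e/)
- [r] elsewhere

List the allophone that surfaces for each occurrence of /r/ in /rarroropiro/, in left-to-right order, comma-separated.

Occurrence 1 (position 1): no conditioning environment matches → elsewhere allophone [r].
Occurrence 2 (position 3): immediately before another consonant → [ʁ].
Occurrence 3 (position 4): no conditioning environment matches → elsewhere allophone [r].
Occurrence 4 (position 6): no conditioning environment matches → elsewhere allophone [r].
Occurrence 5 (position 10): no conditioning environment matches → elsewhere allophone [r].

[r], [ʁ], [r], [r], [r]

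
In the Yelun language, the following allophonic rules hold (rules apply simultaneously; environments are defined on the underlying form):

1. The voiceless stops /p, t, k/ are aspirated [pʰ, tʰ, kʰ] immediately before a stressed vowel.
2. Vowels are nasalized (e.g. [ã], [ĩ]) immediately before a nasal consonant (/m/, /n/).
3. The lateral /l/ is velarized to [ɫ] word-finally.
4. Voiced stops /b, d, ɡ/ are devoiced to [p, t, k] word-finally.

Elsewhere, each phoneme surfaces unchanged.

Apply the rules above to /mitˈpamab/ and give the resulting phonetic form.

/m/ — not in any rule's target class → [m].
/i/ (between /m/ and /t/) fails the environment for rule 2, so it stays [i].
/t/ — between /i/ and /p/; rule 1 does not apply here → [t].
/p/ — between /t/ and /a/, immediately before a stressed vowel — surfaces as [pʰ] (rule 1).
Rule 2 applies to /a/ (between /p/ and /m/: before a nasal consonant) → [ã].
/m/ stays [m].
/a/ (between /m/ and /b/) is in the target of rule 2 but the environment (before a nasal consonant) is not met → [a].
/b/ (word-final): word-finally, so rule 4 applies → [p].

[mitˈpʰãmap]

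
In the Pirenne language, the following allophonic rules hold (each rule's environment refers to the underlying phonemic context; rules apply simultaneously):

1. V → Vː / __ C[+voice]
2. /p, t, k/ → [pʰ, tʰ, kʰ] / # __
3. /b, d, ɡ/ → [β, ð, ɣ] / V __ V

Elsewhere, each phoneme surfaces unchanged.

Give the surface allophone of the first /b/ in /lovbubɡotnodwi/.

[b]

/b/ (between /v/ and /u/) fails the environment for rule 3, so it stays [b].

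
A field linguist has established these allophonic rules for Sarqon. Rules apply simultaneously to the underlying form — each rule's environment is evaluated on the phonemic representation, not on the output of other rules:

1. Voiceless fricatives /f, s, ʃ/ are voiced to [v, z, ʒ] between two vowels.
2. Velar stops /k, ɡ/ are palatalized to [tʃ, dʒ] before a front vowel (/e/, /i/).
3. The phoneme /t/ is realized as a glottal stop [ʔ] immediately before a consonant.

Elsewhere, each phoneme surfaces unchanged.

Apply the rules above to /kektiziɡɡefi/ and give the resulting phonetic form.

Rule 2 applies to /k/ (word-initial: before a front vowel) → [tʃ].
/e/ (between /k/ and /k/) is unaffected → [e].
/k/ (between /e/ and /t/): rule 2 targets it, but not before a front vowel → unchanged [k].
/t/ (between /k/ and /i/): rule 3 targets it, but not immediately before a consonant → unchanged [t].
/i/ (between /t/ and /z/): no rule targets it → [i].
/z/ stays [z].
/i/ stays [i].
/ɡ/ (between /i/ and /ɡ/): rule 2 targets it, but not before a front vowel → unchanged [ɡ].
/ɡ/ (between /ɡ/ and /e/) occurs before a front vowel → [dʒ] by rule 2.
/e/ — not in any rule's target class → [e].
/f/ meets the environment for rule 1 (between two vowels) → [v].
/i/ — not in any rule's target class → [i].

[tʃektiziɡdʒevi]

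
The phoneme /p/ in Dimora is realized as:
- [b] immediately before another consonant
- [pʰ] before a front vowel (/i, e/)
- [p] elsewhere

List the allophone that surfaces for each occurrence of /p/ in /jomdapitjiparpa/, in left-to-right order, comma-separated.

[pʰ], [p], [p]

Occurrence 1 (position 6): before a front vowel (/i, e/) → [pʰ].
Occurrence 2 (position 11): no conditioning environment matches → elsewhere allophone [p].
Occurrence 3 (position 14): no conditioning environment matches → elsewhere allophone [p].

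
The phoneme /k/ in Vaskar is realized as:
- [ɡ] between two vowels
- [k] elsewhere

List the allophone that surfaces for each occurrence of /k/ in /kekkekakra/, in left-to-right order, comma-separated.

[k], [k], [k], [ɡ], [k]

Occurrence 1 (position 1): no conditioning environment matches → elsewhere allophone [k].
Occurrence 2 (position 3): no conditioning environment matches → elsewhere allophone [k].
Occurrence 3 (position 4): no conditioning environment matches → elsewhere allophone [k].
Occurrence 4 (position 6): between two vowels → [ɡ].
Occurrence 5 (position 8): no conditioning environment matches → elsewhere allophone [k].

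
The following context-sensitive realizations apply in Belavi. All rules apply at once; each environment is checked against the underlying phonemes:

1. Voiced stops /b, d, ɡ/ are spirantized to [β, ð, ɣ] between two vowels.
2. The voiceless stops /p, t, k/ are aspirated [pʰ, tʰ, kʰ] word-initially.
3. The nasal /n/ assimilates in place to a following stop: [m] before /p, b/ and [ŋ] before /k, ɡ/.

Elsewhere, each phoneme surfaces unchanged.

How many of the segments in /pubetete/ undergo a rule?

Segments that undergo a rule: /p/ → [pʰ] (rule 2); /b/ → [β] (rule 1).
All other segments surface unchanged.

2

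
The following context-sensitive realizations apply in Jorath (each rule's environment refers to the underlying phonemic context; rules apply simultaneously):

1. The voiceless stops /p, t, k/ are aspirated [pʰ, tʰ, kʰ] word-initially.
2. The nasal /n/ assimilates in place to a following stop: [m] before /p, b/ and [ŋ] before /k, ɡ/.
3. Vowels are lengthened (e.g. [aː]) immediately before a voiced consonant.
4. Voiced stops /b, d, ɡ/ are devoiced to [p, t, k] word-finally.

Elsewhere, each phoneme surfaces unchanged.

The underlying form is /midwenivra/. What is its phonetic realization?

/m/ — not in any rule's target class → [m].
Rule 3 applies to /i/ (between /m/ and /d/: before a voiced consonant) → [iː].
/d/ (between /i/ and /w/): rule 4 targets it, but not word-finally → unchanged [d].
/w/ — not in any rule's target class → [w].
/e/ (between /w/ and /n/): before a voiced consonant, so rule 3 applies → [eː].
/n/ (between /e/ and /i/) is in the target of rule 2 but the environment (before a labial or velar stop) is not met → [n].
/i/ meets the environment for rule 3 (before a voiced consonant) → [iː].
/v/ stays [v].
/r/ stays [r].
/a/ (word-final) is in the target of rule 3 but the environment (before a voiced consonant) is not met → [a].

[miːdweːniːvra]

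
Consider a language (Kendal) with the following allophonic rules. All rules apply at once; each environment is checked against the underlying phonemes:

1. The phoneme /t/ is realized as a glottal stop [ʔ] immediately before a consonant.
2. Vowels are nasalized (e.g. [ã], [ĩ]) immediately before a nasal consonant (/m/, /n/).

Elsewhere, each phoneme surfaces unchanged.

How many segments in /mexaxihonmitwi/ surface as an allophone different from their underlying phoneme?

2

Segments that undergo a rule: /o/ → [õ] (rule 2); /t/ → [ʔ] (rule 1).
All other segments surface unchanged.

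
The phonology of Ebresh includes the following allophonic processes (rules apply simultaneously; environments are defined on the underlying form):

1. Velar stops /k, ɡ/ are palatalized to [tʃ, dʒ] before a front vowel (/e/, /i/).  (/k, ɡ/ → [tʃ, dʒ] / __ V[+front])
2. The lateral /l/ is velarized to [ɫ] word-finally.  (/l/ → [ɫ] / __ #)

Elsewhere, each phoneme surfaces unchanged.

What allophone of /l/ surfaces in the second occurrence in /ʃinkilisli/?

[l]

/l/ — between /s/ and /i/; rule 2 does not apply here → [l].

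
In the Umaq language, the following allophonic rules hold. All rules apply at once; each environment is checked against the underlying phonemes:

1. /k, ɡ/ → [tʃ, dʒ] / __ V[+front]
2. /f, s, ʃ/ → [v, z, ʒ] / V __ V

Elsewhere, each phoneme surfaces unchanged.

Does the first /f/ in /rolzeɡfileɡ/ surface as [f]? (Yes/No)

/f/ (between /ɡ/ and /i/): rule 2 targets it, but not between two vowels → unchanged [f].
The actual realization is [f], which matches [f].

Yes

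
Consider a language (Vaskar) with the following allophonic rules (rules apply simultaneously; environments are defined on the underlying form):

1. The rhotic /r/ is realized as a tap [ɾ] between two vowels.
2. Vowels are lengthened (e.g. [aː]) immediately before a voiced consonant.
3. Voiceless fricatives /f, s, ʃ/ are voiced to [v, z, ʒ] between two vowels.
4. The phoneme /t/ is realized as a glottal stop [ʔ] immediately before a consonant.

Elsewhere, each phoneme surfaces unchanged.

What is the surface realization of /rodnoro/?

[roːdnoːɾo]

/r/ (word-initial) fails the environment for rule 1, so it stays [r].
/o/ (between /r/ and /d/) occurs before a voiced consonant → [oː] by rule 2.
/d/ (between /o/ and /n/): no rule targets it → [d].
/n/ (between /d/ and /o/): no rule targets it → [n].
/o/ (between /n/ and /r/) occurs before a voiced consonant → [oː] by rule 2.
/r/ meets the environment for rule 1 (between two vowels) → [ɾ].
/o/ — word-final; rule 2 does not apply here → [o].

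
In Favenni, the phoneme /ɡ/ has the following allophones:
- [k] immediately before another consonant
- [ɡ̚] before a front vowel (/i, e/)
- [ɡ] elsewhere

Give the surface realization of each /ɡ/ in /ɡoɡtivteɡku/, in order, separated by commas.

[ɡ], [k], [k]

Occurrence 1 (position 1): no conditioning environment matches → elsewhere allophone [ɡ].
Occurrence 2 (position 3): immediately before another consonant → [k].
Occurrence 3 (position 9): immediately before another consonant → [k].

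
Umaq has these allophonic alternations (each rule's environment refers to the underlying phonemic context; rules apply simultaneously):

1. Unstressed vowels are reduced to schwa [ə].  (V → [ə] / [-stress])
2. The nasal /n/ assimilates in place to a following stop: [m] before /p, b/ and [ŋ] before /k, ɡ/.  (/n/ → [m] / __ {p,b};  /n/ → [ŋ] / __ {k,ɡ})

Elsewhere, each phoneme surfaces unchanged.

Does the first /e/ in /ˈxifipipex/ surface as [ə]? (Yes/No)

Yes

/e/ meets the environment for rule 1 (in an unstressed syllable) → [ə].
The actual realization is [ə], which matches [ə].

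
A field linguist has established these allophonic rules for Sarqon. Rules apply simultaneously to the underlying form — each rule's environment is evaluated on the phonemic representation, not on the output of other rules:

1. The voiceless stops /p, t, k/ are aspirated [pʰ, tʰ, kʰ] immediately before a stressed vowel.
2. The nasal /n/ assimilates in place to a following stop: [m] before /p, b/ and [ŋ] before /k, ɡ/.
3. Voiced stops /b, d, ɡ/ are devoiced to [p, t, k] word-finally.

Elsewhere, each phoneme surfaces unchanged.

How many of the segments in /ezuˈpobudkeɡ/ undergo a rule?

2

Segments that undergo a rule: /p/ → [pʰ] (rule 1); /ɡ/ → [k] (rule 3).
All other segments surface unchanged.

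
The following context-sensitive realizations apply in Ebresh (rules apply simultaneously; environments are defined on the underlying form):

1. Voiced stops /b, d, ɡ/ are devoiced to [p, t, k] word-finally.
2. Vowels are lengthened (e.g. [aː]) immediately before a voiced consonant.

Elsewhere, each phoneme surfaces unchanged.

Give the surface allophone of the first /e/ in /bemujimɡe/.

[eː]

/e/ meets the environment for rule 2 (before a voiced consonant) → [eː].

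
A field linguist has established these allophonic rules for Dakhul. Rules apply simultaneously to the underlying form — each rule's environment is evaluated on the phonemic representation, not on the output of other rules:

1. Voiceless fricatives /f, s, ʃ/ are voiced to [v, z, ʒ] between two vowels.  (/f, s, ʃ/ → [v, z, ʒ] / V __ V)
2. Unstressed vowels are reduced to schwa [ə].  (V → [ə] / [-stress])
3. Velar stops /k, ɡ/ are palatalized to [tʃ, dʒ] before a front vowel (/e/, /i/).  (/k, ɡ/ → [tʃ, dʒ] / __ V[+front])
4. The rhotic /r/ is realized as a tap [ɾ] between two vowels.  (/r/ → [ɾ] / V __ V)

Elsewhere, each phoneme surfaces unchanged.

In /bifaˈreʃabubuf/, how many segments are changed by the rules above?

8

Segments that undergo a rule: /i/ → [ə] (rule 2); /f/ → [v] (rule 1); /a/ → [ə] (rule 2); /r/ → [ɾ] (rule 4); /ʃ/ → [ʒ] (rule 1); /a/ → [ə] (rule 2); /u/ → [ə] (rule 2); /u/ → [ə] (rule 2).
All other segments surface unchanged.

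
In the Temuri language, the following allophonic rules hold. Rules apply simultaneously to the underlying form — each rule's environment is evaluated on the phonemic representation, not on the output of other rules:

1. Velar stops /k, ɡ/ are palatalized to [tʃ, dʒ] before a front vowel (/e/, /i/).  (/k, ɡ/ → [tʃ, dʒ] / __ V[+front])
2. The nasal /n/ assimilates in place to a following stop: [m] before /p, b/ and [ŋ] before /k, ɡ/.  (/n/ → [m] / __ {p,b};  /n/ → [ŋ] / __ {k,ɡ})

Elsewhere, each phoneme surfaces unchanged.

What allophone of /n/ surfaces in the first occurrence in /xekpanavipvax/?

[n]

/n/ (between /a/ and /a/) fails the environment for rule 2, so it stays [n].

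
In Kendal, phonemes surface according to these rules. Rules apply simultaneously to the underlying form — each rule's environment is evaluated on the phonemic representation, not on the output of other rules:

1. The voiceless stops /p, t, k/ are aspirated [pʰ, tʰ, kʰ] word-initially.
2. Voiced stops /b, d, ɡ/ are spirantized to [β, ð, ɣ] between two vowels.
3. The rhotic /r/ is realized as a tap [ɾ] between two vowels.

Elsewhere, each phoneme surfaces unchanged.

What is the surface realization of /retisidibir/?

/r/ (word-initial) fails the environment for rule 3, so it stays [r].
/e/ (between /r/ and /t/) is unaffected → [e].
/t/ (between /e/ and /i/) is in the target of rule 1 but the environment (word-initially) is not met → [t].
/i/ (between /t/ and /s/): no rule targets it → [i].
/s/ — not in any rule's target class → [s].
/i/ stays [i].
/d/ meets the environment for rule 2 (between two vowels) → [ð].
/i/ stays [i].
/b/ — between /i/ and /i/, between two vowels — surfaces as [β] (rule 2).
/i/ (between /b/ and /r/): no rule targets it → [i].
/r/ — word-final; rule 3 does not apply here → [r].

[retisiðiβir]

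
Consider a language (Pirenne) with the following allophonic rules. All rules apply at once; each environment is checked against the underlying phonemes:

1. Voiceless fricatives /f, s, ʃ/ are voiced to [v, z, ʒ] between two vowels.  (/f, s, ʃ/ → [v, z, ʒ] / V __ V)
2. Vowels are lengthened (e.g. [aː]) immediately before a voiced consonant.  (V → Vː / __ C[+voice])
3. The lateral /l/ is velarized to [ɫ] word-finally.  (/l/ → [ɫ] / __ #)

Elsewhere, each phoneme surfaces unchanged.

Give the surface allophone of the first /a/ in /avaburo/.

/a/ (word-initial): before a voiced consonant, so rule 2 applies → [aː].

[aː]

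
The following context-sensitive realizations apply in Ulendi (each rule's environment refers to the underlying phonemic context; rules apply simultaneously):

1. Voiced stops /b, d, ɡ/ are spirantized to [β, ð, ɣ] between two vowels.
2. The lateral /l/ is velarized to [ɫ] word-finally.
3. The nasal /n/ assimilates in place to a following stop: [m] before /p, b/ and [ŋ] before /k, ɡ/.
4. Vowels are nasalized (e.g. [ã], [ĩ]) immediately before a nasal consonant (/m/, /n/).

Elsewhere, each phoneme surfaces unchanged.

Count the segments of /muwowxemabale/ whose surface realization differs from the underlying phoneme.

Segments that undergo a rule: /e/ → [ẽ] (rule 4); /b/ → [β] (rule 1).
All other segments surface unchanged.

2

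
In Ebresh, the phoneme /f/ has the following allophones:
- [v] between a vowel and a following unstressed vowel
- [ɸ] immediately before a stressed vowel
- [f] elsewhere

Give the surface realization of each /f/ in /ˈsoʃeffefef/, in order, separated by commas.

[f], [f], [v], [f]

Occurrence 1 (position 5): no conditioning environment matches → elsewhere allophone [f].
Occurrence 2 (position 6): no conditioning environment matches → elsewhere allophone [f].
Occurrence 3 (position 8): between a vowel and a following unstressed vowel → [v].
Occurrence 4 (position 10): no conditioning environment matches → elsewhere allophone [f].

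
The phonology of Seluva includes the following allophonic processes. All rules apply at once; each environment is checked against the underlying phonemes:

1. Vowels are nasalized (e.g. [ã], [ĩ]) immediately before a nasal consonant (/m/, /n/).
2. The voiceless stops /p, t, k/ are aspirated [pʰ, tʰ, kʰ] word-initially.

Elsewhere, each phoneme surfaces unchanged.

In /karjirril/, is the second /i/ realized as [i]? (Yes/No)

/i/ (between /r/ and /l/): rule 1 targets it, but not before a nasal consonant → unchanged [i].
The actual realization is [i], which matches [i].

Yes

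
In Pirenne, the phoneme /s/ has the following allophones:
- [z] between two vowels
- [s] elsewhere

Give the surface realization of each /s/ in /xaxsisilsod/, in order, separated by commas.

Occurrence 1 (position 4): no conditioning environment matches → elsewhere allophone [s].
Occurrence 2 (position 6): between two vowels → [z].
Occurrence 3 (position 9): no conditioning environment matches → elsewhere allophone [s].

[s], [z], [s]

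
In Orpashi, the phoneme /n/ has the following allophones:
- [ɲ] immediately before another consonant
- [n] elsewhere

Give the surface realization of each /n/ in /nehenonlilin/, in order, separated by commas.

[n], [n], [ɲ], [n]

Occurrence 1 (position 1): no conditioning environment matches → elsewhere allophone [n].
Occurrence 2 (position 5): no conditioning environment matches → elsewhere allophone [n].
Occurrence 3 (position 7): immediately before another consonant → [ɲ].
Occurrence 4 (position 12): no conditioning environment matches → elsewhere allophone [n].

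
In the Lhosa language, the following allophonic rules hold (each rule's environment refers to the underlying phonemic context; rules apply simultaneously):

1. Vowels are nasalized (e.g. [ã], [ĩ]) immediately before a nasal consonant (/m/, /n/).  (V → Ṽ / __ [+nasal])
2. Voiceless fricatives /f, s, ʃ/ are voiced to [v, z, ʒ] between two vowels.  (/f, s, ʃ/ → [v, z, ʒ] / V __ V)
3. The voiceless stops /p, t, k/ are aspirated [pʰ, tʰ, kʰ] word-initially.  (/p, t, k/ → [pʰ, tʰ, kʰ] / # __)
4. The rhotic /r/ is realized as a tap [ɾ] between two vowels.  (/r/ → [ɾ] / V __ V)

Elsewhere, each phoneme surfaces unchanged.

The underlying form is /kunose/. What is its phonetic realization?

/k/ (word-initial) occurs word-initially → [kʰ] by rule 3.
/u/ (between /k/ and /n/) occurs before a nasal consonant → [ũ] by rule 1.
/o/ (between /n/ and /s/): rule 1 targets it, but not before a nasal consonant → unchanged [o].
/s/ — between /o/ and /e/, between two vowels — surfaces as [z] (rule 2).
/e/ (word-final) fails the environment for rule 1, so it stays [e].

[kʰũnoze]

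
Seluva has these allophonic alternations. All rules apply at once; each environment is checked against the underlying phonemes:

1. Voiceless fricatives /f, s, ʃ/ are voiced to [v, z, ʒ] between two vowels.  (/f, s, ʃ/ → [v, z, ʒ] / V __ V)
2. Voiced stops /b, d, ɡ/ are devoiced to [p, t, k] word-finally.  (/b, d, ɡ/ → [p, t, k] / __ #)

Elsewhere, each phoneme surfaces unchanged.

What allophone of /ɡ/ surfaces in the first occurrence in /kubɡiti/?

[ɡ]

/ɡ/ (between /b/ and /i/): rule 2 targets it, but not word-finally → unchanged [ɡ].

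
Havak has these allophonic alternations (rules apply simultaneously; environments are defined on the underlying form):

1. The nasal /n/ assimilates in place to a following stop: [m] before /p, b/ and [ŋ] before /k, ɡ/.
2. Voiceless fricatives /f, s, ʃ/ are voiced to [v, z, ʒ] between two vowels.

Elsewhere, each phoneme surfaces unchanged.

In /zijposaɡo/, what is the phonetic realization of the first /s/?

/s/ — between /o/ and /a/, between two vowels — surfaces as [z] (rule 2).

[z]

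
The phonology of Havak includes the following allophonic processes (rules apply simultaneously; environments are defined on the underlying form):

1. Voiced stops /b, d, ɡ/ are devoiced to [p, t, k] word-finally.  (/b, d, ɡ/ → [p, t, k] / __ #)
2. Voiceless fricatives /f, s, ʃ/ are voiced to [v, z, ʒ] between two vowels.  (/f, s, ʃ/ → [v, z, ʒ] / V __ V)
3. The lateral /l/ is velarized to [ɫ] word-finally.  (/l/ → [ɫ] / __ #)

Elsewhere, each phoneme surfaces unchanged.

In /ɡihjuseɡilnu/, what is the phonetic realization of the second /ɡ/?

/ɡ/ (between /e/ and /i/) fails the environment for rule 1, so it stays [ɡ].

[ɡ]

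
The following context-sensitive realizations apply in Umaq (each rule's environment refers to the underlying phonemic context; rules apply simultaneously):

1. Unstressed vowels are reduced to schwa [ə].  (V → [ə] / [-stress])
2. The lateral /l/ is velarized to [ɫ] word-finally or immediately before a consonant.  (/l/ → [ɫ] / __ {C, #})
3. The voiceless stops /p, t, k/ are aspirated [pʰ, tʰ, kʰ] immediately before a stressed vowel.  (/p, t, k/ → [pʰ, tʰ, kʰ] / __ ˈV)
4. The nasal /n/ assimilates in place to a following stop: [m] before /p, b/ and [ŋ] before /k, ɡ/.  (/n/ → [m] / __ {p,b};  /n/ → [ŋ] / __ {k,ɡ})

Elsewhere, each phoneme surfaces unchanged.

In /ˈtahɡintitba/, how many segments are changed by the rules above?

4

Segments that undergo a rule: /t/ → [tʰ] (rule 3); /i/ → [ə] (rule 1); /i/ → [ə] (rule 1); /a/ → [ə] (rule 1).
All other segments surface unchanged.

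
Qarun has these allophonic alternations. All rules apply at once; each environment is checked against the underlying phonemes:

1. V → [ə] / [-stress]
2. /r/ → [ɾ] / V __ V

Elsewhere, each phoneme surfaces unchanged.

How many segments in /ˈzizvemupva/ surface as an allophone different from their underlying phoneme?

Segments that undergo a rule: /e/ → [ə] (rule 1); /u/ → [ə] (rule 1); /a/ → [ə] (rule 1).
All other segments surface unchanged.

3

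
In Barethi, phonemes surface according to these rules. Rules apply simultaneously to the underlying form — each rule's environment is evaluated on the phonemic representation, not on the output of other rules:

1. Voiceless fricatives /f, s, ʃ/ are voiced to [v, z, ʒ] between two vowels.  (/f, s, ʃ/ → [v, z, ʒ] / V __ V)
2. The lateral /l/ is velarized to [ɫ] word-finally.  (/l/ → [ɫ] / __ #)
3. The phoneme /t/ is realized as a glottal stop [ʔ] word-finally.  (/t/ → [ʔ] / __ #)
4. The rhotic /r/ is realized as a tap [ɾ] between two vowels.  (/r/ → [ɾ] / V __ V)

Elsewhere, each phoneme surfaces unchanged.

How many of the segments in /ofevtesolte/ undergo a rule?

Segments that undergo a rule: /f/ → [v] (rule 1); /s/ → [z] (rule 1).
All other segments surface unchanged.

2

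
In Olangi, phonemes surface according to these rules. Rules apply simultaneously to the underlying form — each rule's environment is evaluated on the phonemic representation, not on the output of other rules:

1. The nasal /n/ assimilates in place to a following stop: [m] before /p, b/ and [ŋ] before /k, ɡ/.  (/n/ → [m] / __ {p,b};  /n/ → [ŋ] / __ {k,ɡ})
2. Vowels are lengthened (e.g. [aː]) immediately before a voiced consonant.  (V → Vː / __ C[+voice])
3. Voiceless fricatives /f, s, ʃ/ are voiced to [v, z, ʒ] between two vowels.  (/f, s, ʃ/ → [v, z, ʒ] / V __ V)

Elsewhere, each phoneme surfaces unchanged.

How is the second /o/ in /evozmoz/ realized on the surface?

[oː]

/o/ — between /m/ and /z/, before a voiced consonant — surfaces as [oː] (rule 2).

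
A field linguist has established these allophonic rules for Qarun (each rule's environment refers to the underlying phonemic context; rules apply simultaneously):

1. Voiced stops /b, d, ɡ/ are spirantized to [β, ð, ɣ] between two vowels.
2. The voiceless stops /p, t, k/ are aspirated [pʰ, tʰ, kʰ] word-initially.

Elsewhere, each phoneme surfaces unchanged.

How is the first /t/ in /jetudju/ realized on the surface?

[t]

/t/ — between /e/ and /u/; rule 2 does not apply here → [t].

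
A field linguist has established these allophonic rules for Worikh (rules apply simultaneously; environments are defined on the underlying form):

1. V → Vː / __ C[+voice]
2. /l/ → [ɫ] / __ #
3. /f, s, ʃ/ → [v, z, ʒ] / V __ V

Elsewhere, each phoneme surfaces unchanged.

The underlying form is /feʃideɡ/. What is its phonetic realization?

/f/ (word-initial) fails the environment for rule 3, so it stays [f].
/e/ (between /f/ and /ʃ/) is in the target of rule 1 but the environment (before a voiced consonant) is not met → [e].
Rule 3 applies to /ʃ/ (between /e/ and /i/: between two vowels) → [ʒ].
/i/ — between /ʃ/ and /d/, before a voiced consonant — surfaces as [iː] (rule 1).
/d/ — not in any rule's target class → [d].
/e/ meets the environment for rule 1 (before a voiced consonant) → [eː].
/ɡ/ stays [ɡ].

[feʒiːdeːɡ]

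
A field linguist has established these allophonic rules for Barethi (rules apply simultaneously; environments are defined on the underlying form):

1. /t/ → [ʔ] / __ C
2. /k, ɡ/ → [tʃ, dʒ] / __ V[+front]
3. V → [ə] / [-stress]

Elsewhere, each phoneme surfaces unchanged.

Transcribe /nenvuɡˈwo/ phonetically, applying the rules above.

[nənvəɡˈwo]

/n/ (word-initial): no rule targets it → [n].
/e/ — between /n/ and /n/, in an unstressed syllable — surfaces as [ə] (rule 3).
/n/ — not in any rule's target class → [n].
/v/ (between /n/ and /u/): no rule targets it → [v].
Rule 3 applies to /u/ (between /v/ and /ɡ/: in an unstressed syllable) → [ə].
/ɡ/ (between /u/ and /w/) is in the target of rule 2 but the environment (before a front vowel) is not met → [ɡ].
/w/ — not in any rule's target class → [w].
/o/ (word-final) is in the target of rule 3 but the environment (in an unstressed syllable) is not met → [o].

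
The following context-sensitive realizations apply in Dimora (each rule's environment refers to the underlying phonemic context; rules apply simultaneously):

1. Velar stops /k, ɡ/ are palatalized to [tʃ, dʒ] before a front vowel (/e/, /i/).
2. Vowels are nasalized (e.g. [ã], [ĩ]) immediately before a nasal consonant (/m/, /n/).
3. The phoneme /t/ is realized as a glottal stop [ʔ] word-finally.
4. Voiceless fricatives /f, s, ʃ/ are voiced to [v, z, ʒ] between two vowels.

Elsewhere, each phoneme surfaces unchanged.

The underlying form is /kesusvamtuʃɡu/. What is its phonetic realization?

[tʃezusvãmtuʃɡu]

/k/ (word-initial) occurs before a front vowel → [tʃ] by rule 1.
/e/ (between /k/ and /s/) fails the environment for rule 2, so it stays [e].
Rule 4 applies to /s/ (between /e/ and /u/: between two vowels) → [z].
/u/ — between /s/ and /s/; rule 2 does not apply here → [u].
/s/ (between /u/ and /v/) is in the target of rule 4 but the environment (between two vowels) is not met → [s].
Rule 2 applies to /a/ (between /v/ and /m/: before a nasal consonant) → [ã].
/t/ (between /m/ and /u/): rule 3 targets it, but not word-finally → unchanged [t].
/u/ — between /t/ and /ʃ/; rule 2 does not apply here → [u].
/ʃ/ (between /u/ and /ɡ/) is in the target of rule 4 but the environment (between two vowels) is not met → [ʃ].
/ɡ/ — between /ʃ/ and /u/; rule 1 does not apply here → [ɡ].
/u/ (word-final) fails the environment for rule 2, so it stays [u].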